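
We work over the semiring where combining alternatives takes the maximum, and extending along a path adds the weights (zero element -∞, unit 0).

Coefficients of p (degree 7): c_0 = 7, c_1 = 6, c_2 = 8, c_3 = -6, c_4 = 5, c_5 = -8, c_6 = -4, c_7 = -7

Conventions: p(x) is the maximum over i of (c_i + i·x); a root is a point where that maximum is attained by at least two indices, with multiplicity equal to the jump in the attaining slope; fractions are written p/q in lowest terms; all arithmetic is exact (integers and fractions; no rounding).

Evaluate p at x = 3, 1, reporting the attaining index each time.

p(3) = max(7+0·3=7, 6+1·3=9, 8+2·3=14, -6+3·3=3, 5+4·3=17, -8+5·3=7, -4+6·3=14, -7+7·3=14) = 17 (attained by i=4)
p(1) = max(7+0·1=7, 6+1·1=7, 8+2·1=10, -6+3·1=-3, 5+4·1=9, -8+5·1=-3, -4+6·1=2, -7+7·1=0) = 10 (attained by i=2)
Answer: p(3) = 17; p(1) = 10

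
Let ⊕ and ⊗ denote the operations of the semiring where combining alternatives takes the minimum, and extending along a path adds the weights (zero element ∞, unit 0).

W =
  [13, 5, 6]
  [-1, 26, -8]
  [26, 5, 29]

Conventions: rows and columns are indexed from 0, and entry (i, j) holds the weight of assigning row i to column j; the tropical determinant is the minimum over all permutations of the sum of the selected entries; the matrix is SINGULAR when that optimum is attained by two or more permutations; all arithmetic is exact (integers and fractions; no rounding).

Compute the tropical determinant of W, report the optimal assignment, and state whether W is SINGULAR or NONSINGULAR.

σ = (0, 1, 2): 13 + 26 + 29 = 68
σ = (0, 2, 1): 13 + (-8) + 5 = 10
σ = (1, 0, 2): 5 + (-1) + 29 = 33
σ = (1, 2, 0): 5 + (-8) + 26 = 23
σ = (2, 0, 1): 6 + (-1) + 5 = 10
σ = (2, 1, 0): 6 + 26 + 26 = 58
Optimal value attained by: σ = (0, 2, 1).
Answer: det⊕(W) = 10; verdict: SINGULAR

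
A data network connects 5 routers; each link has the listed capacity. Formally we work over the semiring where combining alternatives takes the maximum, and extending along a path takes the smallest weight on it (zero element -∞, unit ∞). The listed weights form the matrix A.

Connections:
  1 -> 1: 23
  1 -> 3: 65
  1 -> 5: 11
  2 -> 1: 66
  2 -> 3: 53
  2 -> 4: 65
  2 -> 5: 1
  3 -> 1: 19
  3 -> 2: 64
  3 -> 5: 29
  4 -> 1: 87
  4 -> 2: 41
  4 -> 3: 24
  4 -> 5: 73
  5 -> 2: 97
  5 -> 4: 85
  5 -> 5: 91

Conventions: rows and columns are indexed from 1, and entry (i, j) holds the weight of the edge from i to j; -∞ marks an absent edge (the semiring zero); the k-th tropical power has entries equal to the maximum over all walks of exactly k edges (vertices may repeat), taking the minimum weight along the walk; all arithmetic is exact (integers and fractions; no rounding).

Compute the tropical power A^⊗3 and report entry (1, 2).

A^⊗2:
  [23, 64, 23, 11, 29]
  [65, 53, 65, 1, 65]
  [64, 29, 53, 64, 29]
  [41, 73, 65, 73, 73]
  [85, 91, 53, 85, 91]
A^⊗3:
  [64, 29, 53, 64, 29]
  [53, 65, 65, 65, 65]
  [64, 53, 64, 29, 64]
  [73, 73, 53, 73, 73]
  [85, 91, 65, 85, 91]
Key observation: the optimum is the walk 1->3->5->2, with weight 65 min 29 min 97 = 29.
Optimal value attained by: walk 1->3->5->2.
Answer: (A^⊗3)[1][2] = 29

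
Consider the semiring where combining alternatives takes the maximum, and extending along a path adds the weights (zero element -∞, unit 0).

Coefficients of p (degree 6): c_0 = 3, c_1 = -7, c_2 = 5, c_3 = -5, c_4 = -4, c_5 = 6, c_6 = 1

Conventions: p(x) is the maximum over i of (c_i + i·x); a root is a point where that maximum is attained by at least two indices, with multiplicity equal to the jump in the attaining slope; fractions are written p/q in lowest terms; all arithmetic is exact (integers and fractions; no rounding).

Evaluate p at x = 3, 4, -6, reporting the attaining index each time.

p(3) = max(3+0·3=3, -7+1·3=-4, 5+2·3=11, -5+3·3=4, -4+4·3=8, 6+5·3=21, 1+6·3=19) = 21 (attained by i=5)
p(4) = max(3+0·4=3, -7+1·4=-3, 5+2·4=13, -5+3·4=7, -4+4·4=12, 6+5·4=26, 1+6·4=25) = 26 (attained by i=5)
p(-6) = max(3+0·(-6)=3, -7+1·(-6)=-13, 5+2·(-6)=-7, -5+3·(-6)=-23, -4+4·(-6)=-28, 6+5·(-6)=-24, 1+6·(-6)=-35) = 3 (attained by i=0)
Answer: p(3) = 21; p(4) = 26; p(-6) = 3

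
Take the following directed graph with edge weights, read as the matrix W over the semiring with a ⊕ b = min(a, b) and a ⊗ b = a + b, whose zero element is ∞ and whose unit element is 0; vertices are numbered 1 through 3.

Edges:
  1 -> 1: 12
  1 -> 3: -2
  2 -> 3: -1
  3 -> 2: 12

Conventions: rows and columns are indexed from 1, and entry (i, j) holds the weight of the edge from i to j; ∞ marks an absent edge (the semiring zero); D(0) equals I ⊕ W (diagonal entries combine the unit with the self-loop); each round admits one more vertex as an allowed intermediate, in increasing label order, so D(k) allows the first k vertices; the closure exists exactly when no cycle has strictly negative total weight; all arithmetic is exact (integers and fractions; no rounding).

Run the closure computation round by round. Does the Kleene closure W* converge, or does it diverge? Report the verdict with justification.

D(0):
  [0, ∞, -2]
  [∞, 0, -1]
  [∞, 12, 0]
D(1):
  [0, ∞, -2]
  [∞, 0, -1]
  [∞, 12, 0]
D(2):
  [0, ∞, -2]
  [∞, 0, -1]
  [∞, 12, 0]
D(3):
  [0, 10, -2]
  [∞, 0, -1]
  [∞, 12, 0]
Key observation: every diagonal entry stays at the unit through all rounds, so no improving cycle exists.
Answer: CONVERGES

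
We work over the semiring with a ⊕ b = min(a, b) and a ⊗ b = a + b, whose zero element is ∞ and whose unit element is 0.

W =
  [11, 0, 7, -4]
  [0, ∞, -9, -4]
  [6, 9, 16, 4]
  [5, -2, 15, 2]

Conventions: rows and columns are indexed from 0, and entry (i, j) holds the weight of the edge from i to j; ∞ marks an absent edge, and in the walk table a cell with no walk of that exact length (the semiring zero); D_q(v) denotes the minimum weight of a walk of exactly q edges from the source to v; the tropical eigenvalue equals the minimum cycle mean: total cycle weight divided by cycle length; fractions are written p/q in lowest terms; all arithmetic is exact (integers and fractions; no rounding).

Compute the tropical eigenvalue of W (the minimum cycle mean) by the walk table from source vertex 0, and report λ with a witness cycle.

q=0: [0, ∞, ∞, ∞]
q=1: [11, 0, 7, -4]
q=2: [0, -6, -9, -4]
q=3: [-6, -6, -15, -10]
q=4: [-9, -12, -15, -11]
Optimal cycle mean attained by: cycle 1->3->1, total (-4) + (-2), length 2.
Answer: λ = -3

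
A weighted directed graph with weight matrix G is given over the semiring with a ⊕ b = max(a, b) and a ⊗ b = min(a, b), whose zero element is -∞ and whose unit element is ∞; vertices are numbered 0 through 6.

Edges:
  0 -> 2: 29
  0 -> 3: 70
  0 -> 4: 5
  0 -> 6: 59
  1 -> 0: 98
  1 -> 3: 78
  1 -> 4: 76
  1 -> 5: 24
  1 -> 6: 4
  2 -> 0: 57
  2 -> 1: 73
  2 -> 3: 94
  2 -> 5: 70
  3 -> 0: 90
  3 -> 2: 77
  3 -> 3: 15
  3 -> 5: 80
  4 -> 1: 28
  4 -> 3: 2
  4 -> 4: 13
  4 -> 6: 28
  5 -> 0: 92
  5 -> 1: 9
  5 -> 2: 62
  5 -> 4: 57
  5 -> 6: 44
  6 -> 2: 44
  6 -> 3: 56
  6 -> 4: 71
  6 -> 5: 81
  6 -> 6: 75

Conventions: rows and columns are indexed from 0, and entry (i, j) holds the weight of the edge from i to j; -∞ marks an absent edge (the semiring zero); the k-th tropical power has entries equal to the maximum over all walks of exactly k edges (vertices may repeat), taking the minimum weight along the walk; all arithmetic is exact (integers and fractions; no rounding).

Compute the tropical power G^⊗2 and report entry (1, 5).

G^⊗2:
  [70, 29, 70, 56, 59, 70, 59]
  [78, 28, 77, 70, 24, 78, 59]
  [90, 9, 77, 73, 73, 80, 57]
  [80, 73, 62, 77, 57, 70, 59]
  [28, 13, 28, 28, 28, 28, 28]
  [57, 62, 44, 70, 44, 62, 59]
  [81, 44, 62, 56, 71, 75, 75]
Key observation: the optimum is the walk 1->3->5, with weight 78 min 80 = 78.
Optimal value attained by: walk 1->3->5.
Answer: (G^⊗2)[1][5] = 78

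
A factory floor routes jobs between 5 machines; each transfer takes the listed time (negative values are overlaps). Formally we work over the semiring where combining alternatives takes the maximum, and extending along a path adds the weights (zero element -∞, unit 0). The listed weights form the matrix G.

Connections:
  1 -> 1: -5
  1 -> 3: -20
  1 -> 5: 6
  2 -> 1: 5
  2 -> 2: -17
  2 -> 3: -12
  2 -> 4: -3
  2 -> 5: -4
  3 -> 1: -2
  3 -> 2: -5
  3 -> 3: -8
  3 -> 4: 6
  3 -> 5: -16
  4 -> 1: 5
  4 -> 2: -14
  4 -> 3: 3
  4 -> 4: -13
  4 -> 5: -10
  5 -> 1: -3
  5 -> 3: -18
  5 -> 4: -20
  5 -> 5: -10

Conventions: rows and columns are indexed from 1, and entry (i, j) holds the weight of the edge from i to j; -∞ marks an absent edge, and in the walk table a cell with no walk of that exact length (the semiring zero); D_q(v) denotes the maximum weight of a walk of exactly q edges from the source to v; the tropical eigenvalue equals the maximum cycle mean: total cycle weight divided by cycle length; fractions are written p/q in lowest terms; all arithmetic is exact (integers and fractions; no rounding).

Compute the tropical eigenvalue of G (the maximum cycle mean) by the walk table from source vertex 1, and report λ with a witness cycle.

q=0: [0, -∞, -∞, -∞, -∞]
q=1: [-5, -∞, -20, -∞, 6]
q=2: [3, -25, -12, -14, 1]
q=3: [-2, -17, -11, -6, 9]
q=4: [6, -16, -3, -5, 4]
q=5: [1, -8, -2, 3, 12]
Optimal cycle mean attained by: cycle 3->4->3, total 6 + 3, length 2.
Answer: λ = 9/2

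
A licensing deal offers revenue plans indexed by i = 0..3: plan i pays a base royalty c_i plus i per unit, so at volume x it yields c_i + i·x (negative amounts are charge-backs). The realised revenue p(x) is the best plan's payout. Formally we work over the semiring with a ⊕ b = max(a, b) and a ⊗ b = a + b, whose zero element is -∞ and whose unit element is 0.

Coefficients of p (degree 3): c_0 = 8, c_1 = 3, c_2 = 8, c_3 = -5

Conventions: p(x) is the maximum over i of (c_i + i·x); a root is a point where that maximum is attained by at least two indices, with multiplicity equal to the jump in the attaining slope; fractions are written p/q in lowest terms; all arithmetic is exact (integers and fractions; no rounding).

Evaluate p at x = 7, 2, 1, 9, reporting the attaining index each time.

p(7) = max(8+0·7=8, 3+1·7=10, 8+2·7=22, -5+3·7=16) = 22 (attained by i=2)
p(2) = max(8+0·2=8, 3+1·2=5, 8+2·2=12, -5+3·2=1) = 12 (attained by i=2)
p(1) = max(8+0·1=8, 3+1·1=4, 8+2·1=10, -5+3·1=-2) = 10 (attained by i=2)
p(9) = max(8+0·9=8, 3+1·9=12, 8+2·9=26, -5+3·9=22) = 26 (attained by i=2)
Answer: p(7) = 22; p(2) = 12; p(1) = 10; p(9) = 26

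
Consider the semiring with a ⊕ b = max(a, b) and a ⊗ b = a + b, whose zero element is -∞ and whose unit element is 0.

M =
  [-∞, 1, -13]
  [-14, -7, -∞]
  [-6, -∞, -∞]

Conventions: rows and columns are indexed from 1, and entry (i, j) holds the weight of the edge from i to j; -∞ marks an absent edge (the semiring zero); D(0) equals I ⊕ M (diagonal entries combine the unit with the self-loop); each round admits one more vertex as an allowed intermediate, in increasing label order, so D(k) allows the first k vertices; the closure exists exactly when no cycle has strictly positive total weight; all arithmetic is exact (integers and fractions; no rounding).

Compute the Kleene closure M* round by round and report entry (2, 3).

D(0):
  [0, 1, -13]
  [-14, 0, -∞]
  [-6, -∞, 0]
D(1):
  [0, 1, -13]
  [-14, 0, -27]
  [-6, -5, 0]
D(2):
  [0, 1, -13]
  [-14, 0, -27]
  [-6, -5, 0]
D(3):
  [0, 1, -13]
  [-14, 0, -27]
  [-6, -5, 0]
Answer: M*[2][3] = -27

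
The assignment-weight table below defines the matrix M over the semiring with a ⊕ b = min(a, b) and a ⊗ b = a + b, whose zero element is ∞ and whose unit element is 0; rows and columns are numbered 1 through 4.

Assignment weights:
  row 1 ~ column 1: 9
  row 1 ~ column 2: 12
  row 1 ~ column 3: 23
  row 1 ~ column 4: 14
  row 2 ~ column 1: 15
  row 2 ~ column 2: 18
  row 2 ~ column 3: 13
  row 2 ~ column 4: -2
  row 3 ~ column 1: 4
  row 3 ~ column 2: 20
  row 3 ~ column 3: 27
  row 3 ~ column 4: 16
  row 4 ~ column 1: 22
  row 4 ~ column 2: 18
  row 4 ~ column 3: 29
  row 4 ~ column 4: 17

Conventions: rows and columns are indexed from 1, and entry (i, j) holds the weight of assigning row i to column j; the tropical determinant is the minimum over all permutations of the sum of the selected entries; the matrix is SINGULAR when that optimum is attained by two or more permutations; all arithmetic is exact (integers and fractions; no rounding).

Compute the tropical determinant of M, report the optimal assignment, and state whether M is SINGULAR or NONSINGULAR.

σ = (1, 2, 3, 4): 9 + 18 + 27 + 17 = 71
σ = (1, 2, 4, 3): 9 + 18 + 16 + 29 = 72
σ = (1, 3, 2, 4): 9 + 13 + 20 + 17 = 59
σ = (1, 3, 4, 2): 9 + 13 + 16 + 18 = 56
σ = (1, 4, 2, 3): 9 + (-2) + 20 + 29 = 56
σ = (1, 4, 3, 2): 9 + (-2) + 27 + 18 = 52
σ = (2, 1, 3, 4): 12 + 15 + 27 + 17 = 71
σ = (2, 1, 4, 3): 12 + 15 + 16 + 29 = 72
σ = (2, 3, 1, 4): 12 + 13 + 4 + 17 = 46
σ = (2, 3, 4, 1): 12 + 13 + 16 + 22 = 63
σ = (2, 4, 1, 3): 12 + (-2) + 4 + 29 = 43
σ = (2, 4, 3, 1): 12 + (-2) + 27 + 22 = 59
σ = (3, 1, 2, 4): 23 + 15 + 20 + 17 = 75
σ = (3, 1, 4, 2): 23 + 15 + 16 + 18 = 72
σ = (3, 2, 1, 4): 23 + 18 + 4 + 17 = 62
σ = (3, 2, 4, 1): 23 + 18 + 16 + 22 = 79
σ = (3, 4, 1, 2): 23 + (-2) + 4 + 18 = 43
σ = (3, 4, 2, 1): 23 + (-2) + 20 + 22 = 63
σ = (4, 1, 2, 3): 14 + 15 + 20 + 29 = 78
σ = (4, 1, 3, 2): 14 + 15 + 27 + 18 = 74
σ = (4, 2, 1, 3): 14 + 18 + 4 + 29 = 65
σ = (4, 2, 3, 1): 14 + 18 + 27 + 22 = 81
σ = (4, 3, 1, 2): 14 + 13 + 4 + 18 = 49
σ = (4, 3, 2, 1): 14 + 13 + 20 + 22 = 69
Optimal value attained by: σ = (2, 4, 1, 3).
Answer: det⊕(M) = 43; verdict: SINGULAR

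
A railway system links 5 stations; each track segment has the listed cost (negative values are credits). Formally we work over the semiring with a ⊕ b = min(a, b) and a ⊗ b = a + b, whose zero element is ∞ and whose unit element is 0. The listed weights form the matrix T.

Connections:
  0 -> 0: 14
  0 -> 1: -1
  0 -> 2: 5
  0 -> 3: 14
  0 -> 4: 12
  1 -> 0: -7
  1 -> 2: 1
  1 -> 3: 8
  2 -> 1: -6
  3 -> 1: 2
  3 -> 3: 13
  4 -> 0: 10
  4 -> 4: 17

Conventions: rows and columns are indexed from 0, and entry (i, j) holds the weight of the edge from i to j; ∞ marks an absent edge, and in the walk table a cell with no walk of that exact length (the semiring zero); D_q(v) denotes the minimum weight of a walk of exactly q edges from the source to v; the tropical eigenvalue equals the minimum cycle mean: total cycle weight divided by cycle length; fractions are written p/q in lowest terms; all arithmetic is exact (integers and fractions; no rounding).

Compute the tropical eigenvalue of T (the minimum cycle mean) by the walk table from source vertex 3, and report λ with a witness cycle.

q=0: [∞, ∞, ∞, 0, ∞]
q=1: [∞, 2, ∞, 13, ∞]
q=2: [-5, 15, 3, 10, ∞]
q=3: [8, -6, 0, 9, 7]
q=4: [-13, -6, -5, 2, 20]
q=5: [-13, -14, -8, 1, -1]
Optimal cycle mean attained by: cycle 0->1->0, total (-1) + (-7), length 2.
Answer: λ = -4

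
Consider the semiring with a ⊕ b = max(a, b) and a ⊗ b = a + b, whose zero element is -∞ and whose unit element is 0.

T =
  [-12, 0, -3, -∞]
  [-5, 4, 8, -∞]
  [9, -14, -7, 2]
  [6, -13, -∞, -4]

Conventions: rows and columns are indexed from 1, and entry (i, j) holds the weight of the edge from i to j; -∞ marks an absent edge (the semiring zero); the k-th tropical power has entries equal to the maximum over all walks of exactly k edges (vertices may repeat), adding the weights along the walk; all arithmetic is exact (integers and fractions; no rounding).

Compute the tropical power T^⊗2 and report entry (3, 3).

T^⊗2:
  [6, 4, 8, -1]
  [17, 8, 12, 10]
  [8, 9, 6, -2]
  [2, 6, 3, -8]
Key observation: the optimum is the walk 3->1->3, with weight 9 + (-3) = 6.
Optimal value attained by: walk 3->1->3.
Answer: (T^⊗2)[3][3] = 6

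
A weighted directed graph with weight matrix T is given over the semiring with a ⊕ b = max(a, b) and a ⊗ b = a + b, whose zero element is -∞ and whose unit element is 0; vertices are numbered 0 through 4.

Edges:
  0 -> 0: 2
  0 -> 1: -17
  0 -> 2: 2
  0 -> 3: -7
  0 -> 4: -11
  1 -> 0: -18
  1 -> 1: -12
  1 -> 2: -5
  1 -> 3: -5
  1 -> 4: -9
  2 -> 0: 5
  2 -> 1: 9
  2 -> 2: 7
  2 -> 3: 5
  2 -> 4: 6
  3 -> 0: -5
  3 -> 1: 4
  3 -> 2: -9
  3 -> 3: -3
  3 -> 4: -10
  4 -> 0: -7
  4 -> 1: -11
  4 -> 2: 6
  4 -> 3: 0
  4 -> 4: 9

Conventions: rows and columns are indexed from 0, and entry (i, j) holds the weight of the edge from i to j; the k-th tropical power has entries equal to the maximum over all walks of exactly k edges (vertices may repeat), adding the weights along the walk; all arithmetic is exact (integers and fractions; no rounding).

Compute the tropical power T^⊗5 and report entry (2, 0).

T^⊗2:
  [7, 11, 9, 7, 8]
  [0, 4, 2, 0, 1]
  [12, 16, 14, 12, 15]
  [-3, 1, -1, -1, -1]
  [11, 15, 15, 11, 18]
T^⊗3:
  [14, 18, 16, 14, 17]
  [7, 11, 9, 7, 10]
  [19, 23, 21, 19, 24]
  [4, 8, 6, 4, 8]
  [20, 24, 24, 20, 27]
T^⊗4:
  [21, 25, 23, 21, 26]
  [14, 18, 16, 14, 19]
  [26, 30, 30, 26, 33]
  [11, 15, 14, 11, 17]
  [29, 33, 33, 29, 36]
T^⊗5:
  [28, 32, 32, 28, 35]
  [21, 25, 25, 21, 28]
  [35, 39, 39, 35, 42]
  [19, 23, 23, 19, 26]
  [38, 42, 42, 38, 45]
Key observation: the optimum is the walk 2->4->4->4->2->0, with weight 6 + 9 + 9 + 6 + 5 = 35.
Optimal value attained by: walk 2->4->4->4->2->0.
Answer: (T^⊗5)[2][0] = 35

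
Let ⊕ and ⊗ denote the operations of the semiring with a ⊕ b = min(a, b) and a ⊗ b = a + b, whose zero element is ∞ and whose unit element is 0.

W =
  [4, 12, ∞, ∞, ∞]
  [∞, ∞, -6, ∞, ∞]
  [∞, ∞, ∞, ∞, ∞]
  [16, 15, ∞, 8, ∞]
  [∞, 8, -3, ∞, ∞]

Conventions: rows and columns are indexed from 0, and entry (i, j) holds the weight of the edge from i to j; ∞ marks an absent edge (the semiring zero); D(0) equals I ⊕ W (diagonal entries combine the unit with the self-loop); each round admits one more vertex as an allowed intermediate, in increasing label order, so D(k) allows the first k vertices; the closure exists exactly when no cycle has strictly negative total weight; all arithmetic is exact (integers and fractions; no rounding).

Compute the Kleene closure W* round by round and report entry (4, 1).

D(0):
  [0, 12, ∞, ∞, ∞]
  [∞, 0, -6, ∞, ∞]
  [∞, ∞, 0, ∞, ∞]
  [16, 15, ∞, 0, ∞]
  [∞, 8, -3, ∞, 0]
D(1):
  [0, 12, ∞, ∞, ∞]
  [∞, 0, -6, ∞, ∞]
  [∞, ∞, 0, ∞, ∞]
  [16, 15, ∞, 0, ∞]
  [∞, 8, -3, ∞, 0]
D(2):
  [0, 12, 6, ∞, ∞]
  [∞, 0, -6, ∞, ∞]
  [∞, ∞, 0, ∞, ∞]
  [16, 15, 9, 0, ∞]
  [∞, 8, -3, ∞, 0]
D(3):
  [0, 12, 6, ∞, ∞]
  [∞, 0, -6, ∞, ∞]
  [∞, ∞, 0, ∞, ∞]
  [16, 15, 9, 0, ∞]
  [∞, 8, -3, ∞, 0]
D(4):
  [0, 12, 6, ∞, ∞]
  [∞, 0, -6, ∞, ∞]
  [∞, ∞, 0, ∞, ∞]
  [16, 15, 9, 0, ∞]
  [∞, 8, -3, ∞, 0]
D(5):
  [0, 12, 6, ∞, ∞]
  [∞, 0, -6, ∞, ∞]
  [∞, ∞, 0, ∞, ∞]
  [16, 15, 9, 0, ∞]
  [∞, 8, -3, ∞, 0]
Answer: W*[4][1] = 8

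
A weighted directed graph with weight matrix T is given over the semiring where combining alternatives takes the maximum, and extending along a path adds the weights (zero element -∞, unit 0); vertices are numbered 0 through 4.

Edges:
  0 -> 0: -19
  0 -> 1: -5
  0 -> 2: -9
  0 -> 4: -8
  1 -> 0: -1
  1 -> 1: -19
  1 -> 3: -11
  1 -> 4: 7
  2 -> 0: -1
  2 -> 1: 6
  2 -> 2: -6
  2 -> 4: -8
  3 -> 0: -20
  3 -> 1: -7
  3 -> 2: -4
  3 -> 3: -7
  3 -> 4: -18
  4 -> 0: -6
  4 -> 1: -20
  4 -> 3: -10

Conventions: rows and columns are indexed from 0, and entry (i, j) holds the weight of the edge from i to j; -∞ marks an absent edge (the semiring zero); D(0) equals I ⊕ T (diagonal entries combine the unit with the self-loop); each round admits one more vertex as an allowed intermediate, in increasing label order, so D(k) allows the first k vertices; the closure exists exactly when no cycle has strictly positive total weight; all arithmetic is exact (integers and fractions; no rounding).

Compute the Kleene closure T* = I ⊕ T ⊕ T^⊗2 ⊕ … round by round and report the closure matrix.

D(0):
  [0, -5, -9, -∞, -8]
  [-1, 0, -∞, -11, 7]
  [-1, 6, 0, -∞, -8]
  [-20, -7, -4, 0, -18]
  [-6, -20, -∞, -10, 0]
D(1):
  [0, -5, -9, -∞, -8]
  [-1, 0, -10, -11, 7]
  [-1, 6, 0, -∞, -8]
  [-20, -7, -4, 0, -18]
  [-6, -11, -15, -10, 0]
D(2):
  [0, -5, -9, -16, 2]
  [-1, 0, -10, -11, 7]
  [5, 6, 0, -5, 13]
  [-8, -7, -4, 0, 0]
  [-6, -11, -15, -10, 0]
D(3):
  [0, -3, -9, -14, 4]
  [-1, 0, -10, -11, 7]
  [5, 6, 0, -5, 13]
  [1, 2, -4, 0, 9]
  [-6, -9, -15, -10, 0]
D(4):
  [0, -3, -9, -14, 4]
  [-1, 0, -10, -11, 7]
  [5, 6, 0, -5, 13]
  [1, 2, -4, 0, 9]
  [-6, -8, -14, -10, 0]
D(5):
  [0, -3, -9, -6, 4]
  [1, 0, -7, -3, 7]
  [7, 6, 0, 3, 13]
  [3, 2, -4, 0, 9]
  [-6, -8, -14, -10, 0]
Answer: T* = [[0, -3, -9, -6, 4], [1, 0, -7, -3, 7], [7, 6, 0, 3, 13], [3, 2, -4, 0, 9], [-6, -8, -14, -10, 0]]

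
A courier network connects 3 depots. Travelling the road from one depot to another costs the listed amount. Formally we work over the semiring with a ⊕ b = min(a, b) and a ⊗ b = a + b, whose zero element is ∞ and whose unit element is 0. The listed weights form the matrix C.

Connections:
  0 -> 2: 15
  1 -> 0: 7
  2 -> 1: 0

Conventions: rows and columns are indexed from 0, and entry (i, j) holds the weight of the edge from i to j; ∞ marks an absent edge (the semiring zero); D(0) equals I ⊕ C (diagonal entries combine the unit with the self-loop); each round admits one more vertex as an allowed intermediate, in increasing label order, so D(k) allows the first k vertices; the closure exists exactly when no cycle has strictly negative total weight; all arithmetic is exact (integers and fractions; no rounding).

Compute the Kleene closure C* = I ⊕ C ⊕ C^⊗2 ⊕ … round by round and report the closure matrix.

D(0):
  [0, ∞, 15]
  [7, 0, ∞]
  [∞, 0, 0]
D(1):
  [0, ∞, 15]
  [7, 0, 22]
  [∞, 0, 0]
D(2):
  [0, ∞, 15]
  [7, 0, 22]
  [7, 0, 0]
D(3):
  [0, 15, 15]
  [7, 0, 22]
  [7, 0, 0]
Answer: C* = [[0, 15, 15], [7, 0, 22], [7, 0, 0]]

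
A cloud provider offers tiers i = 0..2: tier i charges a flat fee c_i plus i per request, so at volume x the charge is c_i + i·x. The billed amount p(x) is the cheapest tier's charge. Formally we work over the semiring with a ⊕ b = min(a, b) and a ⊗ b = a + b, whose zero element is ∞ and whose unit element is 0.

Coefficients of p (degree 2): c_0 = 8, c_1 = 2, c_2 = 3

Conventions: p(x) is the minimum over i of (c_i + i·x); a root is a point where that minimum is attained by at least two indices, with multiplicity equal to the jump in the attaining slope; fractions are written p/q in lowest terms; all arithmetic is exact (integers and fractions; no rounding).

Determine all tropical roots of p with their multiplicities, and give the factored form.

hull edge (i=0, c=8) to (i=1, c=2): slope -6, span 1
hull edge (i=1, c=2) to (i=2, c=3): slope 1, span 1
Factored form: p(x) = 3 ⊗ (x ⊕ (-1)) ⊗ (x ⊕ 6)
Answer: roots = -1 (mult 1), 6 (mult 1)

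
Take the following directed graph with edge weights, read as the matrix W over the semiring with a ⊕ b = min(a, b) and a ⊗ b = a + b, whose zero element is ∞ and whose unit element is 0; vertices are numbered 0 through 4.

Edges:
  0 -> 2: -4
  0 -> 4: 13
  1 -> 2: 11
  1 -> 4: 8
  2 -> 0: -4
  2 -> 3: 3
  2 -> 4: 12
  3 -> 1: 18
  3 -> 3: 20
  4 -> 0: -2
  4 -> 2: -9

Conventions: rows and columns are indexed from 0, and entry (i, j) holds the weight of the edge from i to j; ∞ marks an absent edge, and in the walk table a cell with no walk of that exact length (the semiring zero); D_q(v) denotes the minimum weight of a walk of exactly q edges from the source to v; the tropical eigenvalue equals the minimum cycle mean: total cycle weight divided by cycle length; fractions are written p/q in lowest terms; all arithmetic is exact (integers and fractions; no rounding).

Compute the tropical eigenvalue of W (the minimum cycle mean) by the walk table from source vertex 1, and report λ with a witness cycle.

q=0: [∞, 0, ∞, ∞, ∞]
q=1: [∞, ∞, 11, ∞, 8]
q=2: [6, ∞, -1, 14, 23]
q=3: [-5, 32, 2, 2, 11]
q=4: [-2, 20, -9, 5, 8]
q=5: [-13, 23, -6, -6, 3]
Optimal cycle mean attained by: cycle 0->2->0, total (-4) + (-4), length 2.
Answer: λ = -4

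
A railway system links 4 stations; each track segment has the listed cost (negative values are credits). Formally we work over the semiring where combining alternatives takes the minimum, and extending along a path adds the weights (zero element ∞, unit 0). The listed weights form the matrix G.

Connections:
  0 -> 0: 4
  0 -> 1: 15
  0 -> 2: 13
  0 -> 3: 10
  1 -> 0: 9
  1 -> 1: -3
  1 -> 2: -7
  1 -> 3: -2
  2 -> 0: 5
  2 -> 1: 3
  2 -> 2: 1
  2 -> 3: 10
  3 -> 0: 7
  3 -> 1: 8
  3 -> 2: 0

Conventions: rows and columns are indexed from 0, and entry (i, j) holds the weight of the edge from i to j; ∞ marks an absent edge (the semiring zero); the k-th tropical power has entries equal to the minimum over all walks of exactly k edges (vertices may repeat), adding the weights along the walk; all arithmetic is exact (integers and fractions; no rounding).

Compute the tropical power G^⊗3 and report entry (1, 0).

G^⊗2:
  [8, 12, 8, 13]
  [-2, -6, -10, -5]
  [6, 0, -4, 1]
  [5, 3, 1, 6]
G^⊗3:
  [12, 9, 5, 10]
  [-5, -9, -13, -8]
  [1, -3, -7, -2]
  [6, 0, -4, 1]
Key observation: the optimum is the walk 1->1->2->0, with weight (-3) + (-7) + 5 = -5.
Optimal value attained by: walk 1->1->2->0.
Answer: (G^⊗3)[1][0] = -5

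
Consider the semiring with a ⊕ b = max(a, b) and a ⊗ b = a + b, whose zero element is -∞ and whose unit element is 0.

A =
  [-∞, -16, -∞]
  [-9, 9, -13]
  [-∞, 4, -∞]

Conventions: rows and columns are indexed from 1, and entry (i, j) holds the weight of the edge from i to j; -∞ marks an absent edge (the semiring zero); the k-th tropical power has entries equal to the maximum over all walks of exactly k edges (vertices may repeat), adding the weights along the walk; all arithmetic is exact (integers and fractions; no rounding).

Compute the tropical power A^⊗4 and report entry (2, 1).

A^⊗2:
  [-25, -7, -29]
  [0, 18, -4]
  [-5, 13, -9]
A^⊗3:
  [-16, 2, -20]
  [9, 27, 5]
  [4, 22, 0]
A^⊗4:
  [-7, 11, -11]
  [18, 36, 14]
  [13, 31, 9]
Key observation: the optimum is the walk 2->2->2->2->1, with weight 9 + 9 + 9 + (-9) = 18.
Optimal value attained by: walk 2->2->2->2->1.
Answer: (A^⊗4)[2][1] = 18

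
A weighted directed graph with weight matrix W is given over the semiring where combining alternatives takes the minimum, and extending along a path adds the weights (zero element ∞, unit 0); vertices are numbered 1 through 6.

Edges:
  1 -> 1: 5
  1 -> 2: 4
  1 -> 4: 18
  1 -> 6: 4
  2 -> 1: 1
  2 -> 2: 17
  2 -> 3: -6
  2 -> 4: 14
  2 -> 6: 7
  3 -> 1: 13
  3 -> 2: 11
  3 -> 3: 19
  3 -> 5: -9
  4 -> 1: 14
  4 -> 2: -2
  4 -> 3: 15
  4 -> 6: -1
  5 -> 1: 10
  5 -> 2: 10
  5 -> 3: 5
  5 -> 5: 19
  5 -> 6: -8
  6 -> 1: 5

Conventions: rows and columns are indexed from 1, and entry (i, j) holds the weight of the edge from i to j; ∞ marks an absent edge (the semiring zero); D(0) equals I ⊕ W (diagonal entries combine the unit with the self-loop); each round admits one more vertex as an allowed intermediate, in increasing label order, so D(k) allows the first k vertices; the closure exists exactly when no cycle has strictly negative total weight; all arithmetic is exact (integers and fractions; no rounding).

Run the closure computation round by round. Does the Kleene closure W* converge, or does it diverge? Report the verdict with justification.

D(0):
  [0, 4, ∞, 18, ∞, 4]
  [1, 0, -6, 14, ∞, 7]
  [13, 11, 0, ∞, -9, ∞]
  [14, -2, 15, 0, ∞, -1]
  [10, 10, 5, ∞, 0, -8]
  [5, ∞, ∞, ∞, ∞, 0]
D(1):
  [0, 4, ∞, 18, ∞, 4]
  [1, 0, -6, 14, ∞, 5]
  [13, 11, 0, 31, -9, 17]
  [14, -2, 15, 0, ∞, -1]
  [10, 10, 5, 28, 0, -8]
  [5, 9, ∞, 23, ∞, 0]
D(2):
  [0, 4, -2, 18, ∞, 4]
  [1, 0, -6, 14, ∞, 5]
  [12, 11, 0, 25, -9, 16]
  [-1, -2, -8, 0, ∞, -1]
  [10, 10, 4, 24, 0, -8]
  [5, 9, 3, 23, ∞, 0]
Detection: at round 3, diagonal entry (5, 5) turns strictly negative.
Key observation: the cycle 5->1->2->3->5 has total weight 10 + 4 + (-6) + (-9), which is strictly negative.
Answer: DIVERGES — negative cycle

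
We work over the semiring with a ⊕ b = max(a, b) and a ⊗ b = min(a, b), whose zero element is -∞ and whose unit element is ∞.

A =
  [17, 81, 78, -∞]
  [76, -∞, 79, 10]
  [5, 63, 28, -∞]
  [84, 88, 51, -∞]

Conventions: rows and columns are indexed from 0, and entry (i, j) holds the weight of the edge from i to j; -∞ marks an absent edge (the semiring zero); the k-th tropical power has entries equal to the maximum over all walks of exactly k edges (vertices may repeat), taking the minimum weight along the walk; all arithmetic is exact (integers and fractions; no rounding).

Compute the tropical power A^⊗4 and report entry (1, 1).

A^⊗2:
  [76, 63, 79, 10]
  [17, 76, 76, -∞]
  [63, 28, 63, 10]
  [76, 81, 79, 10]
A^⊗3:
  [63, 76, 76, 10]
  [76, 63, 76, 10]
  [28, 63, 63, 10]
  [76, 76, 79, 10]
A^⊗4:
  [76, 63, 76, 10]
  [63, 76, 76, 10]
  [63, 63, 63, 10]
  [76, 76, 76, 10]
Key observation: the optimum is the walk 1->0->1->0->1, with weight 76 min 81 min 76 min 81 = 76.
Optimal value attained by: walk 1->0->1->0->1.
Answer: (A^⊗4)[1][1] = 76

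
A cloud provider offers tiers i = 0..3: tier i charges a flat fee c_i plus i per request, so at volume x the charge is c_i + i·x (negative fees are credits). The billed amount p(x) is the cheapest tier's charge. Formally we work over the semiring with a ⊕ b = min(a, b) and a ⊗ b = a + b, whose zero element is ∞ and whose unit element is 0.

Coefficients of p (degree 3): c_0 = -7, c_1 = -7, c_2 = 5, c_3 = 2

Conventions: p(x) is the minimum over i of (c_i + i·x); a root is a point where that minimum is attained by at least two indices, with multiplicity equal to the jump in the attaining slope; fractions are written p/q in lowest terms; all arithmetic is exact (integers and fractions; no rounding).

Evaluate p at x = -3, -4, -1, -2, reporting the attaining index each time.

p(-3) = min(-7+0·(-3)=-7, -7+1·(-3)=-10, 5+2·(-3)=-1, 2+3·(-3)=-7) = -10 (attained by i=1)
p(-4) = min(-7+0·(-4)=-7, -7+1·(-4)=-11, 5+2·(-4)=-3, 2+3·(-4)=-10) = -11 (attained by i=1)
p(-1) = min(-7+0·(-1)=-7, -7+1·(-1)=-8, 5+2·(-1)=3, 2+3·(-1)=-1) = -8 (attained by i=1)
p(-2) = min(-7+0·(-2)=-7, -7+1·(-2)=-9, 5+2·(-2)=1, 2+3·(-2)=-4) = -9 (attained by i=1)
Answer: p(-3) = -10; p(-4) = -11; p(-1) = -8; p(-2) = -9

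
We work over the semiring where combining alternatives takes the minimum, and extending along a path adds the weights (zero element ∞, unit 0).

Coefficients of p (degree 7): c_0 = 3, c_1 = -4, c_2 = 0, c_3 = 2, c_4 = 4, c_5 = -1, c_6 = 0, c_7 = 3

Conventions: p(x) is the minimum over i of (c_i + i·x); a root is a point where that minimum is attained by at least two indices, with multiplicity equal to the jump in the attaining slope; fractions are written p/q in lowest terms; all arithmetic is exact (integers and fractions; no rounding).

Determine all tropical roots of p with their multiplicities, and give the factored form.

hull edge (i=0, c=3) to (i=1, c=-4): slope -7, span 1
hull edge (i=1, c=-4) to (i=5, c=-1): slope 3/4, span 4
hull edge (i=5, c=-1) to (i=6, c=0): slope 1, span 1
hull edge (i=6, c=0) to (i=7, c=3): slope 3, span 1
Factored form: p(x) = 3 ⊗ (x ⊕ (-3)) ⊗ (x ⊕ (-1)) ⊗ (x ⊕ (-3/4)) ⊗ (x ⊕ (-3/4)) ⊗ (x ⊕ (-3/4)) ⊗ (x ⊕ (-3/4)) ⊗ (x ⊕ 7)
Answer: roots = -3 (mult 1), -1 (mult 1), -3/4 (mult 4), 7 (mult 1)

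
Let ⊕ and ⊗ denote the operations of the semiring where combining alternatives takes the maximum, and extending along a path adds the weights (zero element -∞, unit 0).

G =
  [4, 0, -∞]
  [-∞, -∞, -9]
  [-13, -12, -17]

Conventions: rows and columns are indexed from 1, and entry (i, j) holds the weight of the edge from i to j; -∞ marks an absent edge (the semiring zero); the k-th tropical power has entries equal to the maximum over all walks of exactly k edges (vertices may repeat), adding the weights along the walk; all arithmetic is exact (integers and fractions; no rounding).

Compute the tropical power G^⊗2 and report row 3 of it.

G^⊗2:
  [8, 4, -9]
  [-22, -21, -26]
  [-9, -13, -21]
Answer: row 3 of G^⊗2 = [-9, -13, -21]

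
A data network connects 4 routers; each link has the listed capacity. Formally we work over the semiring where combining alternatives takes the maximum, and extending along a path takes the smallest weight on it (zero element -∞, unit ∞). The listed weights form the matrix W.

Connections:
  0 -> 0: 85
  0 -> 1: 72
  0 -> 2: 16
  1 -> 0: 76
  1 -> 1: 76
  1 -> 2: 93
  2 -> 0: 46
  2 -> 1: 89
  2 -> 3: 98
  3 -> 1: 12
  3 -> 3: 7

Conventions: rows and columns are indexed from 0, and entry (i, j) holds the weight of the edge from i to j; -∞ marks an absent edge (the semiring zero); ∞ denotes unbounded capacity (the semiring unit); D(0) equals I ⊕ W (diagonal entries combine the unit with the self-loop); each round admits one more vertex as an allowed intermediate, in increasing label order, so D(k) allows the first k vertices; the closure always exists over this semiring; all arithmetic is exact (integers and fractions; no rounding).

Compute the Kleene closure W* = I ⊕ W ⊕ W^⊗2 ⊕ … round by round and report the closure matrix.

D(0):
  [∞, 72, 16, -∞]
  [76, ∞, 93, -∞]
  [46, 89, ∞, 98]
  [-∞, 12, -∞, ∞]
D(1):
  [∞, 72, 16, -∞]
  [76, ∞, 93, -∞]
  [46, 89, ∞, 98]
  [-∞, 12, -∞, ∞]
D(2):
  [∞, 72, 72, -∞]
  [76, ∞, 93, -∞]
  [76, 89, ∞, 98]
  [12, 12, 12, ∞]
D(3):
  [∞, 72, 72, 72]
  [76, ∞, 93, 93]
  [76, 89, ∞, 98]
  [12, 12, 12, ∞]
D(4):
  [∞, 72, 72, 72]
  [76, ∞, 93, 93]
  [76, 89, ∞, 98]
  [12, 12, 12, ∞]
Answer: W* = [[∞, 72, 72, 72], [76, ∞, 93, 93], [76, 89, ∞, 98], [12, 12, 12, ∞]]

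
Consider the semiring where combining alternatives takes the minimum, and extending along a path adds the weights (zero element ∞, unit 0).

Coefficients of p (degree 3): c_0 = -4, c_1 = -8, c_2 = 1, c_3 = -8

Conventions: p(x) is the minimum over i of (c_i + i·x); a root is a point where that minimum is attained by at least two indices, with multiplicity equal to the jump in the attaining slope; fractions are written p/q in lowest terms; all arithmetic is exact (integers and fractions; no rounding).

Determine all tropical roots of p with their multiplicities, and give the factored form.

hull edge (i=0, c=-4) to (i=1, c=-8): slope -4, span 1
hull edge (i=1, c=-8) to (i=3, c=-8): slope 0, span 2
Factored form: p(x) = -8 ⊗ (x ⊕ 0) ⊗ (x ⊕ 0) ⊗ (x ⊕ 4)
Answer: roots = 0 (mult 2), 4 (mult 1)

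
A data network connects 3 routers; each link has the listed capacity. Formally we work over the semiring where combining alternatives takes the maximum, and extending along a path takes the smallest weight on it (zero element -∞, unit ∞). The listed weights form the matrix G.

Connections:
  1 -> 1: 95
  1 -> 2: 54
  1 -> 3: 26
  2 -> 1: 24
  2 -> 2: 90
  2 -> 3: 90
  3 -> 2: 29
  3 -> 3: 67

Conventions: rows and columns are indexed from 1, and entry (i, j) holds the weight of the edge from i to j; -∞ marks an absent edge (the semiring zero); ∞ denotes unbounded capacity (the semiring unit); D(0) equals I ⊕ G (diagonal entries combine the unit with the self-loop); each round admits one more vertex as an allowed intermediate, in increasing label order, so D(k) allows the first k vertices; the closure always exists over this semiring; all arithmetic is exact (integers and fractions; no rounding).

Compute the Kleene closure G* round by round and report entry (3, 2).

D(0):
  [∞, 54, 26]
  [24, ∞, 90]
  [-∞, 29, ∞]
D(1):
  [∞, 54, 26]
  [24, ∞, 90]
  [-∞, 29, ∞]
D(2):
  [∞, 54, 54]
  [24, ∞, 90]
  [24, 29, ∞]
D(3):
  [∞, 54, 54]
  [24, ∞, 90]
  [24, 29, ∞]
Answer: G*[3][2] = 29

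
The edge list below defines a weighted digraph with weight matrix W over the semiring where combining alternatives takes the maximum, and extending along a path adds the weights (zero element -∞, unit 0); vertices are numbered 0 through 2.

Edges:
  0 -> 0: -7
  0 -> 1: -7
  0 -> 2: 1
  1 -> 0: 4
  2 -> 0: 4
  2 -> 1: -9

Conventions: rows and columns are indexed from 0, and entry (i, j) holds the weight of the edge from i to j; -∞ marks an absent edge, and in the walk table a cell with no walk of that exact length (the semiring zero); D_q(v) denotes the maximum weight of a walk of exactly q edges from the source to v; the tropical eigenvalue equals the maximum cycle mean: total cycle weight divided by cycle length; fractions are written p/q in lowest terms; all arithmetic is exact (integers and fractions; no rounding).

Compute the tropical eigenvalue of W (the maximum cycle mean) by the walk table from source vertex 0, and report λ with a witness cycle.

q=0: [0, -∞, -∞]
q=1: [-7, -7, 1]
q=2: [5, -8, -6]
q=3: [-2, -2, 6]
Optimal cycle mean attained by: cycle 0->2->0, total 1 + 4, length 2.
Answer: λ = 5/2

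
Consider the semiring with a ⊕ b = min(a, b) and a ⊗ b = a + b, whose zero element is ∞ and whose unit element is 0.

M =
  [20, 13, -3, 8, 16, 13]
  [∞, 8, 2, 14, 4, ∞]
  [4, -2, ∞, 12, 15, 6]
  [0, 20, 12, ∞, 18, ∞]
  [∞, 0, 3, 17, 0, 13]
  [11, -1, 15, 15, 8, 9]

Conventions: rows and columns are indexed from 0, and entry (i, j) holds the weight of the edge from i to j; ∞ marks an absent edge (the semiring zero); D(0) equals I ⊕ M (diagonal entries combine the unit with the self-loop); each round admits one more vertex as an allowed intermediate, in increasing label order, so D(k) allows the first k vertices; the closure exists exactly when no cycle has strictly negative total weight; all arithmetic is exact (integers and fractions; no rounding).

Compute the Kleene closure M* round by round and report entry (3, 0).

D(0):
  [0, 13, -3, 8, 16, 13]
  [∞, 0, 2, 14, 4, ∞]
  [4, -2, 0, 12, 15, 6]
  [0, 20, 12, 0, 18, ∞]
  [∞, 0, 3, 17, 0, 13]
  [11, -1, 15, 15, 8, 0]
D(1):
  [0, 13, -3, 8, 16, 13]
  [∞, 0, 2, 14, 4, ∞]
  [4, -2, 0, 12, 15, 6]
  [0, 13, -3, 0, 16, 13]
  [∞, 0, 3, 17, 0, 13]
  [11, -1, 8, 15, 8, 0]
D(2):
  [0, 13, -3, 8, 16, 13]
  [∞, 0, 2, 14, 4, ∞]
  [4, -2, 0, 12, 2, 6]
  [0, 13, -3, 0, 16, 13]
  [∞, 0, 2, 14, 0, 13]
  [11, -1, 1, 13, 3, 0]
D(3):
  [0, -5, -3, 8, -1, 3]
  [6, 0, 2, 14, 4, 8]
  [4, -2, 0, 12, 2, 6]
  [0, -5, -3, 0, -1, 3]
  [6, 0, 2, 14, 0, 8]
  [5, -1, 1, 13, 3, 0]
D(4):
  [0, -5, -3, 8, -1, 3]
  [6, 0, 2, 14, 4, 8]
  [4, -2, 0, 12, 2, 6]
  [0, -5, -3, 0, -1, 3]
  [6, 0, 2, 14, 0, 8]
  [5, -1, 1, 13, 3, 0]
D(5):
  [0, -5, -3, 8, -1, 3]
  [6, 0, 2, 14, 4, 8]
  [4, -2, 0, 12, 2, 6]
  [0, -5, -3, 0, -1, 3]
  [6, 0, 2, 14, 0, 8]
  [5, -1, 1, 13, 3, 0]
D(6):
  [0, -5, -3, 8, -1, 3]
  [6, 0, 2, 14, 4, 8]
  [4, -2, 0, 12, 2, 6]
  [0, -5, -3, 0, -1, 3]
  [6, 0, 2, 14, 0, 8]
  [5, -1, 1, 13, 3, 0]
Answer: M*[3][0] = 0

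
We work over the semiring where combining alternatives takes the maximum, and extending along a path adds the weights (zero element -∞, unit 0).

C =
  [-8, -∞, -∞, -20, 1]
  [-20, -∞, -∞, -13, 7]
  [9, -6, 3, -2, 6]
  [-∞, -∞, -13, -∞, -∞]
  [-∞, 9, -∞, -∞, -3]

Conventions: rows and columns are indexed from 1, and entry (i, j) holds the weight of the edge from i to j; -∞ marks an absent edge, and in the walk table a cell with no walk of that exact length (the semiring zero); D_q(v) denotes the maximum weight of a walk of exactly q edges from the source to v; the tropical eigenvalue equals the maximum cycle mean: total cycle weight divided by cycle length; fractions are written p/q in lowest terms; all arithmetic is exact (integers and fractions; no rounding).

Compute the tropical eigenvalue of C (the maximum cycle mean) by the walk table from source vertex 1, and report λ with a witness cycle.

q=0: [0, -∞, -∞, -∞, -∞]
q=1: [-8, -∞, -∞, -20, 1]
q=2: [-16, 10, -33, -28, -2]
q=3: [-10, 7, -30, -3, 17]
q=4: [-13, 26, -16, -6, 14]
q=5: [6, 23, -13, 13, 33]
Optimal cycle mean attained by: cycle 2->5->2, total 7 + 9, length 2.
Answer: λ = 8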